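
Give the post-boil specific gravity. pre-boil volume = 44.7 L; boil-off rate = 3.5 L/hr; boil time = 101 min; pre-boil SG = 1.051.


V_post = V_pre − rate·(t/60);  SG_post = 1 + (SG_pre−1)·V_pre/V_post
V_post = 44.7 − 3.5·(101/60) = 38.8083
SG_post = 1 + (1.051 − 1)·44.7/38.8083

1.0587


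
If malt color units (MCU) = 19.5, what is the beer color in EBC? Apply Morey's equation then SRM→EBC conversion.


SRM = 1.4922·MCU^0.6859;  EBC = SRM·1.97
SRM = 1.4922·19.5^0.6859 = 11.4462
EBC = 11.4462·1.97

22.5490 EBC


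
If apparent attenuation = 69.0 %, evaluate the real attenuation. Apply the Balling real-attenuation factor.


RA = AA · 0.8192
RA = 69.0 · 0.8192

56.5248 %


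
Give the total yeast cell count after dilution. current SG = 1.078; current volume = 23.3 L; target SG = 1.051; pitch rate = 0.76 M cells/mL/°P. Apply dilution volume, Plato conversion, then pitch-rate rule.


V_w = V·((SG_c−1)/(SG_t−1)−1);  °P = 259 − 259/SG_t;  cells = rate·(V+V_w)·°P
V_w = 23.3·((1.078−1)/(1.051−1)−1) = 12.3353
V_final = 23.3 + 12.3353 = 35.6353
°P = 259 − 259/1.051 = 12.5680
cells = 0.76·35.6353·12.5680

340.3778 billion cells


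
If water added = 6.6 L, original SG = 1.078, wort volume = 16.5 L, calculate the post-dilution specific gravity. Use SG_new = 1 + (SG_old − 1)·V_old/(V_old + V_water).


pts = (1.078 − 1)·1000·16.5/(16.5 + 6.6) = 55.7143
SG_new = 1 + 55.7143/1000

1.0557


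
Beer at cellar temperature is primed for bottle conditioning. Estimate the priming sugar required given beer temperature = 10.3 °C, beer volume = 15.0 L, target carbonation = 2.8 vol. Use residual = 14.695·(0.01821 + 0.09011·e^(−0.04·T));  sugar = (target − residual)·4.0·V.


residual = 14.695·(0.01821 + 0.09011·e^(−0.04·10.3)) = 1.1446
sugar = (2.8 − 1.1446)·4.0·15.0

99.3226 g


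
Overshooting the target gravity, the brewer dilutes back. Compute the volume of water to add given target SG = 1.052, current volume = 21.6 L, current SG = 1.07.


V_water = V·((SG_curr − 1)/(SG_target − 1) − 1)
V_water = 21.6·((1.07 − 1)/(1.052 − 1) − 1)

7.4769 L


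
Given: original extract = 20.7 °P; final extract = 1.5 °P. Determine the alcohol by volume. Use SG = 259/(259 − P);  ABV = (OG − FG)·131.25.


OG = 259/(259 − 20.7) = 1.0869
FG = 259/(259 − 1.5) = 1.0058
ABV = (1.0869 − 1.0058)·131.25

10.6365 % ABV


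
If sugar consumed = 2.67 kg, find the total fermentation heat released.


Q = m_sugar · 590 kJ/kg
Q = 2.67 · 590

1575.3000 kJ


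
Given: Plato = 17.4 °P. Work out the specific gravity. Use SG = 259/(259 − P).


SG = 259/(259 − 17.4)

1.0720


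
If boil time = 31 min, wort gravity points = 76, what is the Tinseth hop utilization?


U = 1.65·0.000125^(GP/1000) · (1 − e^(−0.04·t))/4.15
bigness = 1.65·0.000125^(76/1000) = 0.8334
boil_factor = (1 − e^(−0.04·31))/4.15 = 0.1712
U = 0.8334 · 0.1712

0.1427


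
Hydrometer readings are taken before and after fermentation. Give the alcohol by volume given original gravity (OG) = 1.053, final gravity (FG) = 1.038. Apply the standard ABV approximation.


ABV = (OG − FG) · 131.25
ABV = (1.053 − 1.038) · 131.25

1.9687 % ABV


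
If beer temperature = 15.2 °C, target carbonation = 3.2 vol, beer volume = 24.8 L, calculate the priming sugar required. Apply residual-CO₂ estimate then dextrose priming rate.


residual = 14.695·(0.01821 + 0.09011·e^(−0.04·T));  sugar = (target − residual)·4.0·V
residual = 14.695·(0.01821 + 0.09011·e^(−0.04·15.2)) = 0.9885
sugar = (3.2 − 0.9885)·4.0·24.8

219.3785 g


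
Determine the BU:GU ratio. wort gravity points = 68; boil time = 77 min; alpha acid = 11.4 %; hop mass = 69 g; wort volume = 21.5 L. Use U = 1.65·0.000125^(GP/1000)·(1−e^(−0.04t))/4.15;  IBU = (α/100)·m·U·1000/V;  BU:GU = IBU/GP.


U = 1.65·0.000125^(68/1000)·(1−e^(−0.04·77))/4.15 = 0.2059
IBU = (11.4/100)·69·0.2059·1000/21.5 = 75.3196
BU:GU = 75.3196/68

1.1076


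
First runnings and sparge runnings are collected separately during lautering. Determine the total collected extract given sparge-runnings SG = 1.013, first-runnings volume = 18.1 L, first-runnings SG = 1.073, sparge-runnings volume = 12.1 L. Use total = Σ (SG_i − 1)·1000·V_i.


first = (1.073 − 1)·1000·18.1 = 1321.3000
sparge = (1.013 − 1)·1000·12.1 = 157.3000
total = 1321.3000 + 157.3000

1478.6000 gravity·L


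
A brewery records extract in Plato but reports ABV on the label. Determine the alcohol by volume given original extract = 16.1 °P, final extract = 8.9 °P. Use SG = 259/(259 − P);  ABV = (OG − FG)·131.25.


OG = 259/(259 − 16.1) = 1.0663
FG = 259/(259 − 8.9) = 1.0356
ABV = (1.0663 − 1.0356)·131.25

4.0289 % ABV


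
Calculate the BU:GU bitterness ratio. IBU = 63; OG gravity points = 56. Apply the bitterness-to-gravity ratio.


BU:GU = IBU / OG_points
BU:GU = 63 / 56

1.1250


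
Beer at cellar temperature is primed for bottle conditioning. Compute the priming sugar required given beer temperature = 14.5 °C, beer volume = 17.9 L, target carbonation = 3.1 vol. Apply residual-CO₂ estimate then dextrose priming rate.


residual = 14.695·(0.01821 + 0.09011·e^(−0.04·T));  sugar = (target − residual)·4.0·V
residual = 14.695·(0.01821 + 0.09011·e^(−0.04·14.5)) = 1.0090
sugar = (3.1 − 1.0090)·4.0·17.9

149.7160 g


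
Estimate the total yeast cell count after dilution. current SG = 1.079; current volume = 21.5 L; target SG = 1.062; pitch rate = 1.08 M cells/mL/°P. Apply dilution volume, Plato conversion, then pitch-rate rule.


V_w = V·((SG_c−1)/(SG_t−1)−1);  °P = 259 − 259/SG_t;  cells = rate·(V+V_w)·°P
V_w = 21.5·((1.079−1)/(1.062−1)−1) = 5.8952
V_final = 21.5 + 5.8952 = 27.3952
°P = 259 − 259/1.062 = 15.1205
cells = 1.08·27.3952·15.1205

447.3676 billion cells


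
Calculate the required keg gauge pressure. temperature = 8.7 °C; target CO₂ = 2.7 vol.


psi = vols/(0.01821 + 0.09011·e^(−0.04·T)) − 14.695
psi = 2.7/(0.01821 + 0.09011·e^(−0.04·8.7)) − 14.695

18.2976 psi


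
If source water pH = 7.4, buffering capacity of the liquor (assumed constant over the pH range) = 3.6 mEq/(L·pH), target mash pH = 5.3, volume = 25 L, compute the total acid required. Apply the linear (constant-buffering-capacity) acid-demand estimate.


acid = buffering capacity · (pH_source − pH_target) · V
acid = 3.6 · (7.4 − 5.3) · 25

189.0000 mEq


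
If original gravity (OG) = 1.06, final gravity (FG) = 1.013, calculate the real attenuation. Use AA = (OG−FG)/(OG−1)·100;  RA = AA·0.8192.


AA = (1.06 − 1.013)/(1.06 − 1)·100 = 78.3333
RA = 78.3333·0.8192

64.1707 %


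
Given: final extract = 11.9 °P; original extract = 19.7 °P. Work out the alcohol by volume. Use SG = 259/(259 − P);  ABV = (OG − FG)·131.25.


OG = 259/(259 − 19.7) = 1.0823
FG = 259/(259 − 11.9) = 1.0482
ABV = (1.0823 − 1.0482)·131.25

4.4841 % ABV


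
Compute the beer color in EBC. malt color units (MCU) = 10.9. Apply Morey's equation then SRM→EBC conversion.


SRM = 1.4922·MCU^0.6859;  EBC = SRM·1.97
SRM = 1.4922·10.9^0.6859 = 7.6806
EBC = 7.6806·1.97

15.1309 EBC


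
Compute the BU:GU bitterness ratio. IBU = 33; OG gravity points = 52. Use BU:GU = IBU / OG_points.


BU:GU = 33 / 52

0.6346


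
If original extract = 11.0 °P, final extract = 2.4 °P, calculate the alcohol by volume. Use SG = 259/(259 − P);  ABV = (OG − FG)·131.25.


OG = 259/(259 − 11.0) = 1.0444
FG = 259/(259 − 2.4) = 1.0094
ABV = (1.0444 − 1.0094)·131.25

4.5940 % ABV


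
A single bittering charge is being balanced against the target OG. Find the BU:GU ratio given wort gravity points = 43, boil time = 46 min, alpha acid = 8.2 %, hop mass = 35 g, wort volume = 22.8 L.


U = 1.65·0.000125^(GP/1000)·(1−e^(−0.04t))/4.15;  IBU = (α/100)·m·U·1000/V;  BU:GU = IBU/GP
U = 1.65·0.000125^(43/1000)·(1−e^(−0.04·46))/4.15 = 0.2272
IBU = (8.2/100)·35·0.2272·1000/22.8 = 28.6049
BU:GU = 28.6049/43

0.6652


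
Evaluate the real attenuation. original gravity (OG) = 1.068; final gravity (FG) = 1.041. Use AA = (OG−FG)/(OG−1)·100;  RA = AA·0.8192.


AA = (1.068 − 1.041)/(1.068 − 1)·100 = 39.7059
RA = 39.7059·0.8192

32.5271 %


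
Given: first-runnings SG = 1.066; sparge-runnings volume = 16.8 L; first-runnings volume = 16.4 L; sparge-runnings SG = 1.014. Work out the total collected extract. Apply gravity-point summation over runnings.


total = Σ (SG_i − 1)·1000·V_i
first = (1.066 − 1)·1000·16.4 = 1082.4000
sparge = (1.014 − 1)·1000·16.8 = 235.2000
total = 1082.4000 + 235.2000

1317.6000 gravity·L


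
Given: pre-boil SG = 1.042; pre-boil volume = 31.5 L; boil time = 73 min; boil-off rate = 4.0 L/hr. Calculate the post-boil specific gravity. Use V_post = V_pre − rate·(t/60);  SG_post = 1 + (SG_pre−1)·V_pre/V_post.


V_post = 31.5 − 4.0·(73/60) = 26.6333
SG_post = 1 + (1.042 − 1)·31.5/26.6333

1.0497


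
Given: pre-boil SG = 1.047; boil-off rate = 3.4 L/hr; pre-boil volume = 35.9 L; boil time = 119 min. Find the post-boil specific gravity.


V_post = V_pre − rate·(t/60);  SG_post = 1 + (SG_pre−1)·V_pre/V_post
V_post = 35.9 − 3.4·(119/60) = 29.1567
SG_post = 1 + (1.047 − 1)·35.9/29.1567

1.0579


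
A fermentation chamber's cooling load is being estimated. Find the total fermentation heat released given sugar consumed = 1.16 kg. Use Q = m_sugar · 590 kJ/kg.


Q = 1.16 · 590

684.4000 kJ


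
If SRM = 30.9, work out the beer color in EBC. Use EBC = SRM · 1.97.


EBC = 30.9 · 1.97

60.8730 EBC


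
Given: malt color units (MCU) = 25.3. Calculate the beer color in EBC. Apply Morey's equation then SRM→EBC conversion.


SRM = 1.4922·MCU^0.6859;  EBC = SRM·1.97
SRM = 1.4922·25.3^0.6859 = 13.6845
EBC = 13.6845·1.97

26.9584 EBC


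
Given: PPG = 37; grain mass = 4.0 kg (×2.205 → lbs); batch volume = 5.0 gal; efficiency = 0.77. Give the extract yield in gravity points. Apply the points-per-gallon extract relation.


points = lbs × PPG × eff / vol
lbs = 4.0 × 2.205 = 8.8200
points = 8.8200 × 37 × 0.77 / 5.0

50.2564 points


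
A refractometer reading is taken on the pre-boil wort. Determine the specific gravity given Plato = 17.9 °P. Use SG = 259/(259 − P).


SG = 259/(259 − 17.9)

1.0742


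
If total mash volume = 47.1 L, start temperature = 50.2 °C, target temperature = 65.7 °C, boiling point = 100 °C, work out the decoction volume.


V_dec = V_total·(T_target − T_start)/(T_boil − T_start)
V_dec = 47.1·(65.7 − 50.2)/(100 − 50.2)

14.6596 L


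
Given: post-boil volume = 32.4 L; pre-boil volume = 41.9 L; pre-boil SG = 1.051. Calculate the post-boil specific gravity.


SG_post = 1 + (SG_pre − 1)·V_pre/V_post
pts_pre = (1.051 − 1)·1000 = 51.0000
pts_post = 51.0000·41.9/32.4 = 65.9537
SG_post = 1 + 65.9537/1000

1.0660


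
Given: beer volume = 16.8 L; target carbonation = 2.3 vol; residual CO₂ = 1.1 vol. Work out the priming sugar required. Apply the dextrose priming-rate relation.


sugar = (target − residual)·4.0·V
sugar = (2.3 − 1.1)·4.0·16.8

80.6400 g


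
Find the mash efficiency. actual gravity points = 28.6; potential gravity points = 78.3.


efficiency = actual / potential × 100
efficiency = 28.6 / 78.3 × 100

36.5262 %


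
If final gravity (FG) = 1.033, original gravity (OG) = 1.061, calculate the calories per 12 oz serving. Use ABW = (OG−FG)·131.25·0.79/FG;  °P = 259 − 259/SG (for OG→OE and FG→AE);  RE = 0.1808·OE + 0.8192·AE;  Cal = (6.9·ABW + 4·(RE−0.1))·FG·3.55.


ABW = (1.061 − 1.033)·131.25·0.79/1.033 = 2.8105
OE = 259 − 259/1.061 = 14.8907 °P
AE = 259 − 259/1.033 = 8.2740 °P
RE = 0.1808·14.8907 + 0.8192·8.2740 = 9.4703 °P
Cal = (6.9·2.8105 + 4·(9.4703−0.1))·1.033·3.55

208.5637 kcal


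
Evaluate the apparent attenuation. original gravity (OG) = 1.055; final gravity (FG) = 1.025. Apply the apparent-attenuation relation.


AA = (OG − FG)/(OG − 1) · 100
AA = (1.055 − 1.025)/(1.055 − 1) · 100

54.5455 %


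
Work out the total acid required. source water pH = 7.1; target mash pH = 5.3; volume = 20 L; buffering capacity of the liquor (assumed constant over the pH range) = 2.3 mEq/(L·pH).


acid = buffering capacity · (pH_source − pH_target) · V
acid = 2.3 · (7.1 − 5.3) · 20

82.8000 mEq


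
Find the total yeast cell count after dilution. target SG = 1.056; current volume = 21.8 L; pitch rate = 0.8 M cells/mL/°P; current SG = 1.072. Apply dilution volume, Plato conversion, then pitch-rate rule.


V_w = V·((SG_c−1)/(SG_t−1)−1);  °P = 259 − 259/SG_t;  cells = rate·(V+V_w)·°P
V_w = 21.8·((1.072−1)/(1.056−1)−1) = 6.2286
V_final = 21.8 + 6.2286 = 28.0286
°P = 259 − 259/1.056 = 13.7348
cells = 0.8·28.0286·13.7348

307.9745 billion cells


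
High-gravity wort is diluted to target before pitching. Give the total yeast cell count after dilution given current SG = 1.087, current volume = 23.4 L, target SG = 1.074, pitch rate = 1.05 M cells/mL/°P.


V_w = V·((SG_c−1)/(SG_t−1)−1);  °P = 259 − 259/SG_t;  cells = rate·(V+V_w)·°P
V_w = 23.4·((1.087−1)/(1.074−1)−1) = 4.1108
V_final = 23.4 + 4.1108 = 27.5108
°P = 259 − 259/1.074 = 17.8454
cells = 1.05·27.5108·17.8454

515.4896 billion cells


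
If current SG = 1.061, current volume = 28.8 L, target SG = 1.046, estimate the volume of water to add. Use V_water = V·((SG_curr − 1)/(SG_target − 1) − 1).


V_water = 28.8·((1.061 − 1)/(1.046 − 1) − 1)

9.3913 L


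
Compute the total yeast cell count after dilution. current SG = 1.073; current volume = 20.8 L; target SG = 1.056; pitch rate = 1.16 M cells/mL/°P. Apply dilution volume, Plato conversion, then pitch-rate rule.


V_w = V·((SG_c−1)/(SG_t−1)−1);  °P = 259 − 259/SG_t;  cells = rate·(V+V_w)·°P
V_w = 20.8·((1.073−1)/(1.056−1)−1) = 6.3143
V_final = 20.8 + 6.3143 = 27.1143
°P = 259 − 259/1.056 = 13.7348
cells = 1.16·27.1143·13.7348

431.9963 billion cells


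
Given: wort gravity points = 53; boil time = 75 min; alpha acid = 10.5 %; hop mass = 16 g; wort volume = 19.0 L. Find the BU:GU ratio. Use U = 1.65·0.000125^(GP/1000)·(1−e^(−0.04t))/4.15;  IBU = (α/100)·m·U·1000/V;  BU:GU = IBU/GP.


U = 1.65·0.000125^(53/1000)·(1−e^(−0.04·75))/4.15 = 0.2346
IBU = (10.5/100)·16·0.2346·1000/19.0 = 20.7467
BU:GU = 20.7467/53

0.3914


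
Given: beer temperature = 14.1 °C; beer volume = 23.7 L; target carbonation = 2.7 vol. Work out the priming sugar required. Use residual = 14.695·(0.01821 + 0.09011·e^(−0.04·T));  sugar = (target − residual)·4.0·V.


residual = 14.695·(0.01821 + 0.09011·e^(−0.04·14.1)) = 1.0210
sugar = (2.7 − 1.0210)·4.0·23.7

159.1737 g


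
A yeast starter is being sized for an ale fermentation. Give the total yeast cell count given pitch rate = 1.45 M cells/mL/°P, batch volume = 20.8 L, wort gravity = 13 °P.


cells (billions) = rate · V_L · °P
cells = 1.45 · 20.8 · 13

392.0800 billion cells


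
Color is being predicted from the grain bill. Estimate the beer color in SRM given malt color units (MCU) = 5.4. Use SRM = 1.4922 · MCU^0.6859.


SRM = 1.4922 · 5.4^0.6859

4.7443 SRM


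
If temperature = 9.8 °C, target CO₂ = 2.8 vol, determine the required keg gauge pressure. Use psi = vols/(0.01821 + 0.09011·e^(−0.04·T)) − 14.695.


psi = 2.8/(0.01821 + 0.09011·e^(−0.04·9.8)) − 14.695

20.7043 psi


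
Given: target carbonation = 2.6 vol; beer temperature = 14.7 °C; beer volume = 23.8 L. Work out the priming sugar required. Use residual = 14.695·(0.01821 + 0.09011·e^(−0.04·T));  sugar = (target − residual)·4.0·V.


residual = 14.695·(0.01821 + 0.09011·e^(−0.04·14.7)) = 1.0031
sugar = (2.6 − 1.0031)·4.0·23.8

152.0261 g


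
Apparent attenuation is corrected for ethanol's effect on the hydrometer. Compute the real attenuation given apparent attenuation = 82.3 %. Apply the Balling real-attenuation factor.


RA = AA · 0.8192
RA = 82.3 · 0.8192

67.4202 %


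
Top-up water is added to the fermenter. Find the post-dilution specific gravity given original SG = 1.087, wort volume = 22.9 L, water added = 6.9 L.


SG_new = 1 + (SG_old − 1)·V_old/(V_old + V_water)
pts = (1.087 − 1)·1000·22.9/(22.9 + 6.9) = 66.8557
SG_new = 1 + 66.8557/1000

1.0669


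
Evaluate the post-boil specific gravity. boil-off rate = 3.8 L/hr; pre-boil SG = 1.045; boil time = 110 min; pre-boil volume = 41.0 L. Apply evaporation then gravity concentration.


V_post = V_pre − rate·(t/60);  SG_post = 1 + (SG_pre−1)·V_pre/V_post
V_post = 41.0 − 3.8·(110/60) = 34.0333
SG_post = 1 + (1.045 − 1)·41.0/34.0333

1.0542


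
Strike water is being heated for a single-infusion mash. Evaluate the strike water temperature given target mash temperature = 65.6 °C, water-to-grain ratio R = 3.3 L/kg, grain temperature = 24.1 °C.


T_strike = (0.41/R)·(T_mash − T_grain) + T_mash
T_strike = (0.41/3.3)·(65.6 − 24.1) + 65.6

70.7561 °C


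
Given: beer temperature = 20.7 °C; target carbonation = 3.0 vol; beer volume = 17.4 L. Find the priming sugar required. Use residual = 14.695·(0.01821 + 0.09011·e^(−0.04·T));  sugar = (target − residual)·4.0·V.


residual = 14.695·(0.01821 + 0.09011·e^(−0.04·20.7)) = 0.8462
sugar = (3.0 − 0.8462)·4.0·17.4

149.9077 g


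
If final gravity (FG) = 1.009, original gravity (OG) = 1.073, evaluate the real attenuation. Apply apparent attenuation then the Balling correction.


AA = (OG−FG)/(OG−1)·100;  RA = AA·0.8192
AA = (1.073 − 1.009)/(1.073 − 1)·100 = 87.6712
RA = 87.6712·0.8192

71.8203 %


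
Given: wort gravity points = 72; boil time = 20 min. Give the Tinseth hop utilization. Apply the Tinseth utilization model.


U = 1.65·0.000125^(GP/1000) · (1 − e^(−0.04·t))/4.15
bigness = 1.65·0.000125^(72/1000) = 0.8639
boil_factor = (1 − e^(−0.04·20))/4.15 = 0.1327
U = 0.8639 · 0.1327

0.1146


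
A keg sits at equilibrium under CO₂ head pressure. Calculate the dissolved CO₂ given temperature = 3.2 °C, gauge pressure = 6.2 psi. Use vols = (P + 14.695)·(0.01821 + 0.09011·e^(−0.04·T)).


vols = (6.2 + 14.695)·(0.01821 + 0.09011·e^(−0.04·3.2))

2.0371 volumes


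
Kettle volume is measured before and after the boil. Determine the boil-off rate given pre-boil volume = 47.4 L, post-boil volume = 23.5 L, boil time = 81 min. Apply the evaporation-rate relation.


rate = (V_pre − V_post) / (t_min/60)
rate = (47.4 − 23.5) / (81/60)

17.7037 L/hr


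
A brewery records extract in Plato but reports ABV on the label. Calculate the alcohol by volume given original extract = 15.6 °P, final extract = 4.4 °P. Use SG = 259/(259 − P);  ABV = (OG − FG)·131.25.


OG = 259/(259 − 15.6) = 1.0641
FG = 259/(259 − 4.4) = 1.0173
ABV = (1.0641 − 1.0173)·131.25

6.1438 % ABV


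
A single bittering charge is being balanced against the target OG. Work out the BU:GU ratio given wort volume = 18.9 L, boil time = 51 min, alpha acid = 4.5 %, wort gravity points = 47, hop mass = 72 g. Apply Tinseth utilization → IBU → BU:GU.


U = 1.65·0.000125^(GP/1000)·(1−e^(−0.04t))/4.15;  IBU = (α/100)·m·U·1000/V;  BU:GU = IBU/GP
U = 1.65·0.000125^(47/1000)·(1−e^(−0.04·51))/4.15 = 0.2267
IBU = (4.5/100)·72·0.2267·1000/18.9 = 38.8668
BU:GU = 38.8668/47

0.8270


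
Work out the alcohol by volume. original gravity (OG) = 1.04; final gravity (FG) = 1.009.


ABV = (OG − FG) · 131.25
ABV = (1.04 − 1.009) · 131.25

4.0688 % ABV


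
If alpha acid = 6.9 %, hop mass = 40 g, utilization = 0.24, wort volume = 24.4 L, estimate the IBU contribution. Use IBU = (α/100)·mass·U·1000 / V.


IBU = (6.9/100)·40·0.24·1000 / 24.4

27.1475 IBU


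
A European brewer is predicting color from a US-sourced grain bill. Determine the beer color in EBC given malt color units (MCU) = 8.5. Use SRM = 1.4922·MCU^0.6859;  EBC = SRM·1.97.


SRM = 1.4922·8.5^0.6859 = 6.4761
EBC = 6.4761·1.97

12.7580 EBC


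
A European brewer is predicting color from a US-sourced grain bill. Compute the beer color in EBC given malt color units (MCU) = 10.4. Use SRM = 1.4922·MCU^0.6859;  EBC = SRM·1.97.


SRM = 1.4922·10.4^0.6859 = 7.4372
EBC = 7.4372·1.97

14.6513 EBC


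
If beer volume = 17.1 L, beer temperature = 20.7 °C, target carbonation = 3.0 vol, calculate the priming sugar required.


residual = 14.695·(0.01821 + 0.09011·e^(−0.04·T));  sugar = (target − residual)·4.0·V
residual = 14.695·(0.01821 + 0.09011·e^(−0.04·20.7)) = 0.8462
sugar = (3.0 − 0.8462)·4.0·17.1

147.3231 g


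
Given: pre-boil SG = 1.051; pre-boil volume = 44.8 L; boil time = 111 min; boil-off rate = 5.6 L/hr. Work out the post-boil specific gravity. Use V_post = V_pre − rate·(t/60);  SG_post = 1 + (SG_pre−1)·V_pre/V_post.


V_post = 44.8 − 5.6·(111/60) = 34.4400
SG_post = 1 + (1.051 − 1)·44.8/34.4400

1.0663


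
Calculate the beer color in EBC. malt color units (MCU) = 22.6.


SRM = 1.4922·MCU^0.6859;  EBC = SRM·1.97
SRM = 1.4922·22.6^0.6859 = 12.6651
EBC = 12.6651·1.97

24.9503 EBC


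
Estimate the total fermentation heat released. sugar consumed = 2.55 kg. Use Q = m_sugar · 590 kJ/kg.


Q = 2.55 · 590

1504.5000 kJ


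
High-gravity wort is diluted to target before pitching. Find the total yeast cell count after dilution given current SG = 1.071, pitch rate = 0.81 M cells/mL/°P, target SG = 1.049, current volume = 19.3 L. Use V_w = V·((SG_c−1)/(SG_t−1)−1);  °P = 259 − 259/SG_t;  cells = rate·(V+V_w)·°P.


V_w = 19.3·((1.071−1)/(1.049−1)−1) = 8.6653
V_final = 19.3 + 8.6653 = 27.9653
°P = 259 − 259/1.049 = 12.0982
cells = 0.81·27.9653·12.0982

274.0469 billion cells


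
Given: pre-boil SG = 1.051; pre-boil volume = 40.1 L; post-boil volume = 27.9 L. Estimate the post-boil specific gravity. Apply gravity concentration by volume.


SG_post = 1 + (SG_pre − 1)·V_pre/V_post
pts_pre = (1.051 − 1)·1000 = 51.0000
pts_post = 51.0000·40.1/27.9 = 73.3011
SG_post = 1 + 73.3011/1000

1.0733


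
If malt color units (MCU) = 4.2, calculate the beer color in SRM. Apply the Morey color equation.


SRM = 1.4922 · MCU^0.6859
SRM = 1.4922 · 4.2^0.6859

3.9931 SRM


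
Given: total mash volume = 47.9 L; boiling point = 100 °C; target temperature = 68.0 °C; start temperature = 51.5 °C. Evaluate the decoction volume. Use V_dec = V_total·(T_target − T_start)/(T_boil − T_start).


V_dec = 47.9·(68.0 − 51.5)/(100 − 51.5)

16.2959 L


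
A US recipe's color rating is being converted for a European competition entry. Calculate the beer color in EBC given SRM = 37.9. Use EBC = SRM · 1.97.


EBC = 37.9 · 1.97

74.6630 EBC


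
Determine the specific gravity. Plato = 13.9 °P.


SG = 259/(259 − P)
SG = 259/(259 − 13.9)

1.0567


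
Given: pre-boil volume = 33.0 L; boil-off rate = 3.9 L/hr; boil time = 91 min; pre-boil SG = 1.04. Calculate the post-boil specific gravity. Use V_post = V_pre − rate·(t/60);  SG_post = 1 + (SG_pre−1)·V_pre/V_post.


V_post = 33.0 − 3.9·(91/60) = 27.0850
SG_post = 1 + (1.04 − 1)·33.0/27.0850

1.0487


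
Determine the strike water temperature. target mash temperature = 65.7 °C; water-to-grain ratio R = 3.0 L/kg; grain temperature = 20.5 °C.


T_strike = (0.41/R)·(T_mash − T_grain) + T_mash
T_strike = (0.41/3.0)·(65.7 − 20.5) + 65.7

71.8773 °C


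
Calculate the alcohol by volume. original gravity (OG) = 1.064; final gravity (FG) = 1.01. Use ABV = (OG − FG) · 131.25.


ABV = (1.064 − 1.01) · 131.25

7.0875 % ABV


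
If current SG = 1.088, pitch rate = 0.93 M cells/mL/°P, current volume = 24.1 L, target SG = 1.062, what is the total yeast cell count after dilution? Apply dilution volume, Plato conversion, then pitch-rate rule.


V_w = V·((SG_c−1)/(SG_t−1)−1);  °P = 259 − 259/SG_t;  cells = rate·(V+V_w)·°P
V_w = 24.1·((1.088−1)/(1.062−1)−1) = 10.1065
V_final = 24.1 + 10.1065 = 34.2065
°P = 259 − 259/1.062 = 15.1205
cells = 0.93·34.2065·15.1205

481.0142 billion cells


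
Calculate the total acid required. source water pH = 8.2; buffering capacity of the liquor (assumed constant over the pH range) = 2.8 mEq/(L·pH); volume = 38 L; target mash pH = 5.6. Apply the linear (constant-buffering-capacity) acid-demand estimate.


acid = buffering capacity · (pH_source − pH_target) · V
acid = 2.8 · (8.2 − 5.6) · 38

276.6400 mEq


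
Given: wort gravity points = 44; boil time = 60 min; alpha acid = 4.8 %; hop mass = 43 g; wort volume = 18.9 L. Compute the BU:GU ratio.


U = 1.65·0.000125^(GP/1000)·(1−e^(−0.04t))/4.15;  IBU = (α/100)·m·U·1000/V;  BU:GU = IBU/GP
U = 1.65·0.000125^(44/1000)·(1−e^(−0.04·60))/4.15 = 0.2434
IBU = (4.8/100)·43·0.2434·1000/18.9 = 26.5856
BU:GU = 26.5856/44

0.6042


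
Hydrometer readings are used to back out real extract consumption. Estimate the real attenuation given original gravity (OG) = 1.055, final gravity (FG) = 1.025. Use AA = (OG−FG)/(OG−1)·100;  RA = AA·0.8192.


AA = (1.055 − 1.025)/(1.055 − 1)·100 = 54.5455
RA = 54.5455·0.8192

44.6836 %


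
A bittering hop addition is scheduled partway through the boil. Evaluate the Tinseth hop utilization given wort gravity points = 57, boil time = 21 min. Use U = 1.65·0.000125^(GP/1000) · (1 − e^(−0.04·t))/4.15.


bigness = 1.65·0.000125^(57/1000) = 0.9886
boil_factor = (1 − e^(−0.04·21))/4.15 = 0.1369
U = 0.9886 · 0.1369

0.1354


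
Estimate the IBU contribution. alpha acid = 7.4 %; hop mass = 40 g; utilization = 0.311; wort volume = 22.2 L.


IBU = (α/100)·mass·U·1000 / V
IBU = (7.4/100)·40·0.311·1000 / 22.2

41.4667 IBU


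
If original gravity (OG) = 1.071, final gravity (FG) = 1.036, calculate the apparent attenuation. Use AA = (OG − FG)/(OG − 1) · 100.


AA = (1.071 − 1.036)/(1.071 − 1) · 100

49.2958 %


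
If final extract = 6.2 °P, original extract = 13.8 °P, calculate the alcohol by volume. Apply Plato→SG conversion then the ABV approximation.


SG = 259/(259 − P);  ABV = (OG − FG)·131.25
OG = 259/(259 − 13.8) = 1.0563
FG = 259/(259 − 6.2) = 1.0245
ABV = (1.0563 − 1.0245)·131.25

4.1679 % ABV


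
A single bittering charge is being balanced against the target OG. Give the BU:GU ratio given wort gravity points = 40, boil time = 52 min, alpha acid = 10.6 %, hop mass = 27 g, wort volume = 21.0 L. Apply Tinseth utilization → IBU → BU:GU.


U = 1.65·0.000125^(GP/1000)·(1−e^(−0.04t))/4.15;  IBU = (α/100)·m·U·1000/V;  BU:GU = IBU/GP
U = 1.65·0.000125^(40/1000)·(1−e^(−0.04·52))/4.15 = 0.2429
IBU = (10.6/100)·27·0.2429·1000/21.0 = 33.0983
BU:GU = 33.0983/40

0.8275


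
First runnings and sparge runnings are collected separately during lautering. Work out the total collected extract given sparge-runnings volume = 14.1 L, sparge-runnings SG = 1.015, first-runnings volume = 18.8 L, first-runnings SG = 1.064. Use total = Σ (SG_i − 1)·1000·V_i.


first = (1.064 − 1)·1000·18.8 = 1203.2000
sparge = (1.015 − 1)·1000·14.1 = 211.5000
total = 1203.2000 + 211.5000

1414.7000 gravity·L


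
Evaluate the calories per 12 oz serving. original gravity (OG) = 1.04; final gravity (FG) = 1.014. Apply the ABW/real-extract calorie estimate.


ABW = (OG−FG)·131.25·0.79/FG;  °P = 259 − 259/SG (for OG→OE and FG→AE);  RE = 0.1808·OE + 0.8192·AE;  Cal = (6.9·ABW + 4·(RE−0.1))·FG·3.55
ABW = (1.04 − 1.014)·131.25·0.79/1.014 = 2.6587
OE = 259 − 259/1.04 = 9.9615 °P
AE = 259 − 259/1.014 = 3.5759 °P
RE = 0.1808·9.9615 + 0.8192·3.5759 = 4.7305 °P
Cal = (6.9·2.6587 + 4·(4.7305−0.1))·1.014·3.55

132.7084 kcal


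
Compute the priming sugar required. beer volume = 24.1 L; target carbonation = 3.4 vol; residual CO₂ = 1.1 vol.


sugar = (target − residual)·4.0·V
sugar = (3.4 − 1.1)·4.0·24.1

221.7200 g


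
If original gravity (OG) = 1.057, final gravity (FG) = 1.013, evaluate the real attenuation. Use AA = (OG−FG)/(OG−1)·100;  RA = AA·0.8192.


AA = (1.057 − 1.013)/(1.057 − 1)·100 = 77.1930
RA = 77.1930·0.8192

63.2365 %


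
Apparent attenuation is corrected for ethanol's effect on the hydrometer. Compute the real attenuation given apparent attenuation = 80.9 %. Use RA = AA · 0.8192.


RA = 80.9 · 0.8192

66.2733 %


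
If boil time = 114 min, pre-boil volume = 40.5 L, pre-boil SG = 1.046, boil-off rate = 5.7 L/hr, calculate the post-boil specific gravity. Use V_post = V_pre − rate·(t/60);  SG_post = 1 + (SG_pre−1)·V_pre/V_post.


V_post = 40.5 − 5.7·(114/60) = 29.6700
SG_post = 1 + (1.046 − 1)·40.5/29.6700

1.0628


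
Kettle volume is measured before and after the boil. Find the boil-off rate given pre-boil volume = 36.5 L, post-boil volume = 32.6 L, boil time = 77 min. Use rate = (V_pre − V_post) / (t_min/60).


rate = (36.5 − 32.6) / (77/60)

3.0390 L/hr


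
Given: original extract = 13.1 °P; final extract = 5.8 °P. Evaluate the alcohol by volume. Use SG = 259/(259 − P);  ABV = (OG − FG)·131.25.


OG = 259/(259 − 13.1) = 1.0533
FG = 259/(259 − 5.8) = 1.0229
ABV = (1.0533 − 1.0229)·131.25

3.9857 % ABV


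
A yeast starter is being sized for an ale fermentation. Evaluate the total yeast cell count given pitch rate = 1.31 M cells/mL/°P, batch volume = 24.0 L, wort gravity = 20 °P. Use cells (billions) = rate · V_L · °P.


cells = 1.31 · 24.0 · 20

628.8000 billion cells


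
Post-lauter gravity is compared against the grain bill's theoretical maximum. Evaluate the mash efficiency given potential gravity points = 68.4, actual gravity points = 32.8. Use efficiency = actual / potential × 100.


efficiency = 32.8 / 68.4 × 100

47.9532 %


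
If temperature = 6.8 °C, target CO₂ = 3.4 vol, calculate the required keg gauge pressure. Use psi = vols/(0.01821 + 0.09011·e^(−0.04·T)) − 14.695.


psi = 3.4/(0.01821 + 0.09011·e^(−0.04·6.8)) − 14.695

24.4481 psi


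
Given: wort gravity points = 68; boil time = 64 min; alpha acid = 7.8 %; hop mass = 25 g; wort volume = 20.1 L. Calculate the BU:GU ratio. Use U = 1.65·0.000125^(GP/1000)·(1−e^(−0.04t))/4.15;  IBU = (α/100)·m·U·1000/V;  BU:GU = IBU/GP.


U = 1.65·0.000125^(68/1000)·(1−e^(−0.04·64))/4.15 = 0.1991
IBU = (7.8/100)·25·0.1991·1000/20.1 = 19.3162
BU:GU = 19.3162/68

0.2841


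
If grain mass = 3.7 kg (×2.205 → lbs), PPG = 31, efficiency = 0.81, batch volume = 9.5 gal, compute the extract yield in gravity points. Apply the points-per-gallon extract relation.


points = lbs × PPG × eff / vol
lbs = 3.7 × 2.205 = 8.1585
points = 8.1585 × 31 × 0.81 / 9.5

21.5642 points


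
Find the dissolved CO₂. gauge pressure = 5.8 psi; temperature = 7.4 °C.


vols = (P + 14.695)·(0.01821 + 0.09011·e^(−0.04·T))
vols = (5.8 + 14.695)·(0.01821 + 0.09011·e^(−0.04·7.4))

1.7468 volumes


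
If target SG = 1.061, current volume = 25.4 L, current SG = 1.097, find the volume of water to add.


V_water = V·((SG_curr − 1)/(SG_target − 1) − 1)
V_water = 25.4·((1.097 − 1)/(1.061 − 1) − 1)

14.9902 L


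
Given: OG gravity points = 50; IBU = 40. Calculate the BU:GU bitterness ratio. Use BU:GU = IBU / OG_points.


BU:GU = 40 / 50

0.8000


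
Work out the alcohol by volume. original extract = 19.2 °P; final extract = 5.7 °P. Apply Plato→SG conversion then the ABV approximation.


SG = 259/(259 − P);  ABV = (OG − FG)·131.25
OG = 259/(259 − 19.2) = 1.0801
FG = 259/(259 − 5.7) = 1.0225
ABV = (1.0801 − 1.0225)·131.25

7.5552 % ABV


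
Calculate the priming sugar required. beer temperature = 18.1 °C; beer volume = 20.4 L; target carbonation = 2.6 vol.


residual = 14.695·(0.01821 + 0.09011·e^(−0.04·T));  sugar = (target − residual)·4.0·V
residual = 14.695·(0.01821 + 0.09011·e^(−0.04·18.1)) = 0.9096
sugar = (2.6 − 0.9096)·4.0·20.4

137.9396 g


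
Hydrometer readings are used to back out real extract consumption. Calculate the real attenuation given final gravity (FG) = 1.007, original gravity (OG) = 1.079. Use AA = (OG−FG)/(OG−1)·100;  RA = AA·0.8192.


AA = (1.079 − 1.007)/(1.079 − 1)·100 = 91.1392
RA = 91.1392·0.8192

74.6613 %


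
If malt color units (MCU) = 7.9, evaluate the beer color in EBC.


SRM = 1.4922·MCU^0.6859;  EBC = SRM·1.97
SRM = 1.4922·7.9^0.6859 = 6.1590
EBC = 6.1590·1.97

12.1332 EBC


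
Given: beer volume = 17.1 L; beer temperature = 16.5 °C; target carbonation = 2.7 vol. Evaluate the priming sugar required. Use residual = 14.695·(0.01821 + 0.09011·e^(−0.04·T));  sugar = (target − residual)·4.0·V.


residual = 14.695·(0.01821 + 0.09011·e^(−0.04·16.5)) = 0.9520
sugar = (2.7 − 0.9520)·4.0·17.1

119.5637 g


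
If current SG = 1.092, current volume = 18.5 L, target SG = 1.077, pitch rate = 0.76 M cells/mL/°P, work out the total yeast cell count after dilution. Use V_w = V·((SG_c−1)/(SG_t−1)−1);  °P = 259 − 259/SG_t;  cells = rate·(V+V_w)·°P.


V_w = 18.5·((1.092−1)/(1.077−1)−1) = 3.6039
V_final = 18.5 + 3.6039 = 22.1039
°P = 259 − 259/1.077 = 18.5172
cells = 0.76·22.1039·18.5172

311.0693 billion cells


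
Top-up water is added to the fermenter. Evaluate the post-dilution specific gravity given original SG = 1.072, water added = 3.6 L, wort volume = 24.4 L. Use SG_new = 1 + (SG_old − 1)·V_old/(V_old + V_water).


pts = (1.072 − 1)·1000·24.4/(24.4 + 3.6) = 62.7429
SG_new = 1 + 62.7429/1000

1.0627


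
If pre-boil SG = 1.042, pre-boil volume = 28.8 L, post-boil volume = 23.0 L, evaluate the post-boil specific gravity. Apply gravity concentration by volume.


SG_post = 1 + (SG_pre − 1)·V_pre/V_post
pts_pre = (1.042 − 1)·1000 = 42.0000
pts_post = 42.0000·28.8/23.0 = 52.5913
SG_post = 1 + 52.5913/1000

1.0526


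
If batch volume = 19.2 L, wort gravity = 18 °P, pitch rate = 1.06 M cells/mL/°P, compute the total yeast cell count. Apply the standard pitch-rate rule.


cells (billions) = rate · V_L · °P
cells = 1.06 · 19.2 · 18

366.3360 billion cells


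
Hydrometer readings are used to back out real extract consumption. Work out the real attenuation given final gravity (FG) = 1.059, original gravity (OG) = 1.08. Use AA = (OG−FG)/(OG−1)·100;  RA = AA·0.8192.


AA = (1.08 − 1.059)/(1.08 − 1)·100 = 26.2500
RA = 26.2500·0.8192

21.5040 %


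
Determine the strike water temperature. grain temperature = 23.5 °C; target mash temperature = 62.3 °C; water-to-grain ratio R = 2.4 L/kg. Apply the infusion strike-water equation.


T_strike = (0.41/R)·(T_mash − T_grain) + T_mash
T_strike = (0.41/2.4)·(62.3 − 23.5) + 62.3

68.9283 °C


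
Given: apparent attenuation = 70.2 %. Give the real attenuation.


RA = AA · 0.8192
RA = 70.2 · 0.8192

57.5078 %


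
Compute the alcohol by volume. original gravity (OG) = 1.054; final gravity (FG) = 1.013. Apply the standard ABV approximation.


ABV = (OG − FG) · 131.25
ABV = (1.054 − 1.013) · 131.25

5.3813 % ABV


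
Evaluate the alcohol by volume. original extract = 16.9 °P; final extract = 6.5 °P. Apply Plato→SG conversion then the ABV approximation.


SG = 259/(259 − P);  ABV = (OG − FG)·131.25
OG = 259/(259 − 16.9) = 1.0698
FG = 259/(259 − 6.5) = 1.0257
ABV = (1.0698 − 1.0257)·131.25

5.7833 % ABV


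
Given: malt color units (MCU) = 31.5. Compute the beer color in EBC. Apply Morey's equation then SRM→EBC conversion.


SRM = 1.4922·MCU^0.6859;  EBC = SRM·1.97
SRM = 1.4922·31.5^0.6859 = 15.9044
EBC = 15.9044·1.97

31.3317 EBC


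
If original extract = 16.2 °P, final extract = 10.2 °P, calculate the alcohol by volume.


SG = 259/(259 − P);  ABV = (OG − FG)·131.25
OG = 259/(259 − 16.2) = 1.0667
FG = 259/(259 − 10.2) = 1.0410
ABV = (1.0667 − 1.0410)·131.25

3.3764 % ABV


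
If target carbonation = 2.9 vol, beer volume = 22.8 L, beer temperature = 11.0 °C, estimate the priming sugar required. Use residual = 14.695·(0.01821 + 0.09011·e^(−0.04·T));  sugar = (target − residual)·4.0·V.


residual = 14.695·(0.01821 + 0.09011·e^(−0.04·11.0)) = 1.1204
sugar = (2.9 − 1.1204)·4.0·22.8

162.2988 g


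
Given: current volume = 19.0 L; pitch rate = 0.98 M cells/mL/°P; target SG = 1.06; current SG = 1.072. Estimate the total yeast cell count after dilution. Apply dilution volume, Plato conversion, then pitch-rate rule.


V_w = V·((SG_c−1)/(SG_t−1)−1);  °P = 259 − 259/SG_t;  cells = rate·(V+V_w)·°P
V_w = 19.0·((1.072−1)/(1.06−1)−1) = 3.8000
V_final = 19.0 + 3.8000 = 22.8000
°P = 259 − 259/1.06 = 14.6604
cells = 0.98·22.8000·14.6604

327.5715 billion cells


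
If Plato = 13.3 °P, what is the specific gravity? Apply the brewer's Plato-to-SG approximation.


SG = 259/(259 − P)
SG = 259/(259 − 13.3)

1.0541


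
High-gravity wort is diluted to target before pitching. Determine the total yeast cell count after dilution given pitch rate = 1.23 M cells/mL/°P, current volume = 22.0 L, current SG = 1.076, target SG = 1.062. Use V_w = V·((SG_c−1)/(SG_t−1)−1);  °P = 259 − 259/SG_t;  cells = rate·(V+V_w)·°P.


V_w = 22.0·((1.076−1)/(1.062−1)−1) = 4.9677
V_final = 22.0 + 4.9677 = 26.9677
°P = 259 − 259/1.062 = 15.1205
cells = 1.23·26.9677·15.1205

501.5528 billion cells


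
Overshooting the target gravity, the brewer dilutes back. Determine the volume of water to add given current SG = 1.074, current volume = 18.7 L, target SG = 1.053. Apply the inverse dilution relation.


V_water = V·((SG_curr − 1)/(SG_target − 1) − 1)
V_water = 18.7·((1.074 − 1)/(1.053 − 1) − 1)

7.4094 L


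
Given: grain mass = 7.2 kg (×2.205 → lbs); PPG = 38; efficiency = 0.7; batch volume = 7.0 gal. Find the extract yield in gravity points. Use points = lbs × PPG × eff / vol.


lbs = 7.2 × 2.205 = 15.8760
points = 15.8760 × 38 × 0.7 / 7.0

60.3288 points


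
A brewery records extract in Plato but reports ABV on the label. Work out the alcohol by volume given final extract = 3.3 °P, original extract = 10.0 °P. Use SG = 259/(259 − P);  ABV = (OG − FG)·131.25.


OG = 259/(259 − 10.0) = 1.0402
FG = 259/(259 − 3.3) = 1.0129
ABV = (1.0402 − 1.0129)·131.25

3.5772 % ABV


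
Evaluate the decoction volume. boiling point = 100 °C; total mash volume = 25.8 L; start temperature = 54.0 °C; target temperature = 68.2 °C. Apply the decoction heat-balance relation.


V_dec = V_total·(T_target − T_start)/(T_boil − T_start)
V_dec = 25.8·(68.2 − 54.0)/(100 − 54.0)

7.9643 L


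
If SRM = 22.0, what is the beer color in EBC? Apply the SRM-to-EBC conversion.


EBC = SRM · 1.97
EBC = 22.0 · 1.97

43.3400 EBC


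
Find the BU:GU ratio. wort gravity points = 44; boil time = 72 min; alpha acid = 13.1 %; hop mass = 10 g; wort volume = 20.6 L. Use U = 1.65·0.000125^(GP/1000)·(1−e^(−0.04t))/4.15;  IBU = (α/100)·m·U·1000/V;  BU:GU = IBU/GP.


U = 1.65·0.000125^(44/1000)·(1−e^(−0.04·72))/4.15 = 0.2527
IBU = (13.1/100)·10·0.2527·1000/20.6 = 16.0699
BU:GU = 16.0699/44

0.3652


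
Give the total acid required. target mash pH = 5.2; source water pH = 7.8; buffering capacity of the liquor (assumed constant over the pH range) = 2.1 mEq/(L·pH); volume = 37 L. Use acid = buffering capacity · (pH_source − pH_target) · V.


acid = 2.1 · (7.8 − 5.2) · 37

202.0200 mEq
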